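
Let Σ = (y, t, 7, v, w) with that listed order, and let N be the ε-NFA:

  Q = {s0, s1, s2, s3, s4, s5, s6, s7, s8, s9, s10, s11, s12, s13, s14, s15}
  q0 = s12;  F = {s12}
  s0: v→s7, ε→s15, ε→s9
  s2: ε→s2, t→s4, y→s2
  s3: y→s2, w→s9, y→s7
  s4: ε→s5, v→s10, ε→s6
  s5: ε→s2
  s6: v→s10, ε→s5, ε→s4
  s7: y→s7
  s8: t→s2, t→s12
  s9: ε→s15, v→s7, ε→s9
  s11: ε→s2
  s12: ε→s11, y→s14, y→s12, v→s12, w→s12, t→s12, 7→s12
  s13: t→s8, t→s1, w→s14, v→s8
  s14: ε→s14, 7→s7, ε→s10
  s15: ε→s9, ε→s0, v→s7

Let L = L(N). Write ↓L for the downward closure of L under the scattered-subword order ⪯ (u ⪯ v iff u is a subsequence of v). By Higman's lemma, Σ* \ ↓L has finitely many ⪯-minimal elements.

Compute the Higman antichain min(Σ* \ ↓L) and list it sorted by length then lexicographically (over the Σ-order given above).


|Q|=16, |F|=1, |δ|=40 (16 ε).
min D↑ (1 st, q0=0, F={}): 0:y→0,t→0,7→0,v→0,w→0.
L(D↑) = ∅; no obstructions.

A = [].


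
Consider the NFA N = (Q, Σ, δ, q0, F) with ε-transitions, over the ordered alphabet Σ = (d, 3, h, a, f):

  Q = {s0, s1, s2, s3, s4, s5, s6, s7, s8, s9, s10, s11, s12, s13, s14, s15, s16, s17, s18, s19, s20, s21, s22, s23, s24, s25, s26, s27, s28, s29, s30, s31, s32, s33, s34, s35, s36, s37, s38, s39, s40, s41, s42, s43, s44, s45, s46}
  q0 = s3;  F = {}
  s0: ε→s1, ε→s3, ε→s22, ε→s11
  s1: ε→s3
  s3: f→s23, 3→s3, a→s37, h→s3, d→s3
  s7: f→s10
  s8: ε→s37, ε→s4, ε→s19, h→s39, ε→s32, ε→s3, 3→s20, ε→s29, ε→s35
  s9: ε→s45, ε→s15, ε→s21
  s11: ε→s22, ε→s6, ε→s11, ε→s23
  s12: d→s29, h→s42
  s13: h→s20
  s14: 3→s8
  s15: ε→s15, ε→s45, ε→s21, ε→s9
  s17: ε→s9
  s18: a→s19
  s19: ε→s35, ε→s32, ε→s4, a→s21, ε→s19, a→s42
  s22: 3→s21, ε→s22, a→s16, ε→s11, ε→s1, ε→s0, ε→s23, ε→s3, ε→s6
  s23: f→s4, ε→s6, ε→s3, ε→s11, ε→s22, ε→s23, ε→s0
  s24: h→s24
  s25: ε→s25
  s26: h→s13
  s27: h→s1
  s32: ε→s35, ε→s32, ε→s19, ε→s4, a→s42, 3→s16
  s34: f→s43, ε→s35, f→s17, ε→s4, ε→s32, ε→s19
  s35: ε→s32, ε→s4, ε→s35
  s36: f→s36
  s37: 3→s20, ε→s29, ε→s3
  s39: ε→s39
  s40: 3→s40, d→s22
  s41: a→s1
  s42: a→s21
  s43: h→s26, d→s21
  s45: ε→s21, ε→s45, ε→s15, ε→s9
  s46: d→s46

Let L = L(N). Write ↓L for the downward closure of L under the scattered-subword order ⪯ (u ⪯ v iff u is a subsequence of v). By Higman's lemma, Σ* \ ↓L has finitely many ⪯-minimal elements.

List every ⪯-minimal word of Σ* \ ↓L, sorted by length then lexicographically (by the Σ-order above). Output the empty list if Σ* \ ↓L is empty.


|Q|=47, |F|=0, |δ|=94 (60 ε).
min D↑ (1 st, q0=0, F={0}): 0:d→0,3→0,h→0,a→0,f→0 [Hopcroft].
ε ∈ L(D↑) — L = ∅.

min(Σ*\↓L) = [ε].


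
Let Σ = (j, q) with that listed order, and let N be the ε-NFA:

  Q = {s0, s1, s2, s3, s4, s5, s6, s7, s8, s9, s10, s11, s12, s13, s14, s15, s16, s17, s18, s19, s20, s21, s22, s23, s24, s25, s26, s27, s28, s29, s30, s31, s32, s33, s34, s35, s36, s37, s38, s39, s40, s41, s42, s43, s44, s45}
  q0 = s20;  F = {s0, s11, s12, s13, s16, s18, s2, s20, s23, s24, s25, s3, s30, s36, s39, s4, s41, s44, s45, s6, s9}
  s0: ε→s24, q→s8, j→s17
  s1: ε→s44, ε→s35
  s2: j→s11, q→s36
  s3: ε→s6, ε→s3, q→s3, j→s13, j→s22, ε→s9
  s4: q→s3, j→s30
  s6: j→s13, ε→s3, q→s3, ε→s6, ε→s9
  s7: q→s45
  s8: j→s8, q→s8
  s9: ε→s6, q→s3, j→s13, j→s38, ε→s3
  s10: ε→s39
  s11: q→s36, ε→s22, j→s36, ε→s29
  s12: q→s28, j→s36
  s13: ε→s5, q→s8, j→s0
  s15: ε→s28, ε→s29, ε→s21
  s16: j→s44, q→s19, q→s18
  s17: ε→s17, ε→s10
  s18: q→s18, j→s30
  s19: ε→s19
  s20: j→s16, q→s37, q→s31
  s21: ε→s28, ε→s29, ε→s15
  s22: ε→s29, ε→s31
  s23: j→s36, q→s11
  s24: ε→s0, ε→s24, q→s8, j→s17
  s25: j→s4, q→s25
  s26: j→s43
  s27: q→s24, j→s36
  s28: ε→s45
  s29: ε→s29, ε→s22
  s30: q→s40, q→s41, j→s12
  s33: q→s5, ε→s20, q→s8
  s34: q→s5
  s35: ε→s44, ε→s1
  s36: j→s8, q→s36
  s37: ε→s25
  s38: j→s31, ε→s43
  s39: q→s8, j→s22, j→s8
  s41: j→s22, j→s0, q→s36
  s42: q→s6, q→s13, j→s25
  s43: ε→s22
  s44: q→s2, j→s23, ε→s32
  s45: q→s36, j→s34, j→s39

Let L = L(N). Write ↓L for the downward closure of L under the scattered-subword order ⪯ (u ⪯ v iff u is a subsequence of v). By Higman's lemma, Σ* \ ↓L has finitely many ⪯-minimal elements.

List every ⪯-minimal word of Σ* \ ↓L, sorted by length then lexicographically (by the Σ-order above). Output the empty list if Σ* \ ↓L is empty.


A = [jjjjj, jjqqj, qjqjq].

|Q|=46, |F|=21, |δ|=101 (38 ε).
min D↑ (19 st, q0=0, F={15}): 0:j→1,q→2 1:j→3,q→4 2:j→5,q→2 3:j→6,q→7 4:j→8,q→4 5:j→8,q→9 6:j→10,q→11 7:j→11,q→10 8:j→12,q→13 9:j→14,q→9 10:j→15,q→10 11:j→10,q→10 12:j→10,q→16 13:j→17,q→10 14:j→17,q→15 15:j→15,q→15 16:j→18,q→10 17:j→18,q→15 18:j→15,q→15.
'jjjjj': |S_i|=[36, 33, 26, 17, 10, 4] end={s22,s29,s31,s8} — reject; 5/5 single-dels accept.
'jjqqj': run [36, 33, 26, 18, 3, 1] end={s8} rej; 5/5 deletions ∈↓L.
'qjqjq': |S_i|=[36, 31, 26, 22, 14, 2] end={s5,s8} ∉↓L; 5/5 del acc.
3 obstructions.


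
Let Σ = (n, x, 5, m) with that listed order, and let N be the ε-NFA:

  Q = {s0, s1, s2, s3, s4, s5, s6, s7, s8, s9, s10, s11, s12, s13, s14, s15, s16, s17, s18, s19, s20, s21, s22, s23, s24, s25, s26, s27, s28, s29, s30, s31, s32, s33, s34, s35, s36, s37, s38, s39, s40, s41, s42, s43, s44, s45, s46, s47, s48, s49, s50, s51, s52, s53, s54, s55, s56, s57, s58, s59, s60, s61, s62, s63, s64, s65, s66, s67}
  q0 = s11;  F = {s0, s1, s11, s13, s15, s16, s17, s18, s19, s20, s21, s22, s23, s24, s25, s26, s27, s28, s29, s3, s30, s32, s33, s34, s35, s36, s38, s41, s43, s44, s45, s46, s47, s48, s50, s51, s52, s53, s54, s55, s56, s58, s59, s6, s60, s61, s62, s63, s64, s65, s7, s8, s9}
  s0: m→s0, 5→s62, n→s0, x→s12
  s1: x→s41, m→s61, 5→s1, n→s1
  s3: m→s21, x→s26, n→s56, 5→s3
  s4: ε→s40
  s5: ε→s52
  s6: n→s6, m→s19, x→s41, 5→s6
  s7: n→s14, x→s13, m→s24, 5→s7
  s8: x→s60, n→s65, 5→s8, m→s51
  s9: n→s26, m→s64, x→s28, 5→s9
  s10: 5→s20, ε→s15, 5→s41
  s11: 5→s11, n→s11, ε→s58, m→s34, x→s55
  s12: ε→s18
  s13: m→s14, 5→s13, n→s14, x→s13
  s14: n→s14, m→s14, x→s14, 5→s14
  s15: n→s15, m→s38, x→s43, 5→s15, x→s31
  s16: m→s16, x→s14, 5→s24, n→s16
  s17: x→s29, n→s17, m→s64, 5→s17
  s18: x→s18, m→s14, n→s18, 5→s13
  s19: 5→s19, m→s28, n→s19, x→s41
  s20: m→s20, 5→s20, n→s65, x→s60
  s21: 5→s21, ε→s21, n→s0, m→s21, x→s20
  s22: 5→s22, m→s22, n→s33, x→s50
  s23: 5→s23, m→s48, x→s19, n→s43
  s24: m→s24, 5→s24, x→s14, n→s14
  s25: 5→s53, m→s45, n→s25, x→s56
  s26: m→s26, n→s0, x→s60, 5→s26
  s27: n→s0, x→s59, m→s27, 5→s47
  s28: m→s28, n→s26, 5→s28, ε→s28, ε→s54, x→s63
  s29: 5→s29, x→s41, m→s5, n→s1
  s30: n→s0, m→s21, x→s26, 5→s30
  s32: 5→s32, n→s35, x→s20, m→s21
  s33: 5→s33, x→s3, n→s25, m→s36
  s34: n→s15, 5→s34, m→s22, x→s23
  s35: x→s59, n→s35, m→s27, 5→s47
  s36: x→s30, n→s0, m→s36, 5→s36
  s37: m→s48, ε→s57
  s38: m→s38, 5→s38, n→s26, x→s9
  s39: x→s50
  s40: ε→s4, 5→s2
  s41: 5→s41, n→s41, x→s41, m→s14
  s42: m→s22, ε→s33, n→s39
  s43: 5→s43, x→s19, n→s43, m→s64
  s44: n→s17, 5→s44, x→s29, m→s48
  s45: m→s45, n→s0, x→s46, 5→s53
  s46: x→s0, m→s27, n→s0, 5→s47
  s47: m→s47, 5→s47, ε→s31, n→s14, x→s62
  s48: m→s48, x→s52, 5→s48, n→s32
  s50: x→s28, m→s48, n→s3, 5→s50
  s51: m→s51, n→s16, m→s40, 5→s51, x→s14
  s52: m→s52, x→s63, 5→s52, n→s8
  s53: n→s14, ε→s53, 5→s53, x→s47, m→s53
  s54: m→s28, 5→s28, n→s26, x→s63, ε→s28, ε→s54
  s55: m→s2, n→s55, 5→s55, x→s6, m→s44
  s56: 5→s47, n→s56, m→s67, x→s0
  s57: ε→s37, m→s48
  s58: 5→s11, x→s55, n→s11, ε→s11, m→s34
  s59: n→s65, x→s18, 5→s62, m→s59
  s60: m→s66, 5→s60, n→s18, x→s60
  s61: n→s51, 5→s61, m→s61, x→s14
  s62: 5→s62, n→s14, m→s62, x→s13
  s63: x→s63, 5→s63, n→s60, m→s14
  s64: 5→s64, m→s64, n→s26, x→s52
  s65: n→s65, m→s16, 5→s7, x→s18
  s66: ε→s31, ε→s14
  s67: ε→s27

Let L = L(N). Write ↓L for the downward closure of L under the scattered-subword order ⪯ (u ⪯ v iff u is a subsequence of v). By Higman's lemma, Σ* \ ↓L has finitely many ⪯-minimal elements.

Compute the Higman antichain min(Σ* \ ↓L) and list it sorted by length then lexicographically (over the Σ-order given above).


Antichain: [xxxm, xmxnmx, mnmnxm, mmnn5n].

|Q|=68, |F|=53, |δ|=247 (20 ε).
min D↑ (52 st, q0=0, F={17}): 0:n→0,x→1,5→0,m→2 1:n→1,x→3,5→1,m→4 2:n→5,x→6,5→2,m→7 3:n→3,x→8,5→3,m→9 4:n→10,x→11,5→4,m→12 5:n→5,x→13,5→5,m→14 6:n→13,x→9,5→6,m→12 7:n→15,x→16,5→7,m→7 8:n→8,x→8,5→8,m→17 9:n→9,x→8,5→9,m→18 10:n→10,x→11,5→10,m→19 11:n→20,x→8,5→11,m→21 12:n→22,x→21,5→12,m→12 13:n→13,x→9,5→13,m→19 14:n→23,x→24,5→14,m→14 15:n→25,x→26,5→15,m→27 16:n→26,x→18,5→16,m→12 17:n→17,x→17,5→17,m→17 18:n→23,x→28,5→18,m→18 19:n→23,x→21,5→19,m→19 20:n→20,x→8,5→20,m→29 21:n→30,x→28,5→21,m→21 22:n→31,x→32,5→22,m→33 23:n→34,x→35,5→23,m→23 24:n→23,x→18,5→24,m→19 25:n→25,x→36,5→37,m→38 26:n→36,x→23,5→26,m→33 27:n→34,x→39,5→27,m→27 28:n→35,x→28,5→28,m→17 29:n→40,x→17,5→29,m→29 30:n→41,x→35,5→30,m→40 31:n→31,x→42,5→43,m→44 32:n→41,x→35,5→32,m→32 33:n→34,x→32,5→33,m→33 34:n→34,x→45,5→46,m→34 35:n→45,x→35,5→35,m→17 36:n→36,x→34,5→43,m→44 37:n→17,x→43,5→37,m→37 38:n→34,x→47,5→37,m→38 39:n→34,x→23,5→39,m→33 40:n→48,x→17,5→40,m→40 41:n→41,x→45,5→49,m→48 42:n→41,x→45,5→46,m→42 43:n→17,x→46,5→43,m→43 44:n→34,x→42,5→43,m→44 45:n→45,x→45,5→50,m→17 46:n→17,x→50,5→46,m→46 47:n→34,x→34,5→43,m→44 48:n→48,x→17,5→51,m→48 49:n→17,x→50,5→49,m→51 50:n→17,x→50,5→50,m→17 51:n→17,x→17,5→51,m→51 (ε-aug+det+¬).
'xxxm': |S_i|=[62, 51, 32, 9, 3] end={s14,s31,s66} — reject; 4/4 single-dels accept.
'xmxnmx': run [62, 51, 41, 26, 18, 10, 1] end={s14} ∉↓L; 6/6 single-dels accept.
'mnmnxm': run [62, 58, 52, 39, 19, 7, 3] end={s14,s31,s66} — reject; 6/6 del acc.
'mmnn5n': run [62, 58, 48, 36, 21, 8, 1] end={s14} — reject; 6/6 del acc.
4 words, ⪯-incomp.


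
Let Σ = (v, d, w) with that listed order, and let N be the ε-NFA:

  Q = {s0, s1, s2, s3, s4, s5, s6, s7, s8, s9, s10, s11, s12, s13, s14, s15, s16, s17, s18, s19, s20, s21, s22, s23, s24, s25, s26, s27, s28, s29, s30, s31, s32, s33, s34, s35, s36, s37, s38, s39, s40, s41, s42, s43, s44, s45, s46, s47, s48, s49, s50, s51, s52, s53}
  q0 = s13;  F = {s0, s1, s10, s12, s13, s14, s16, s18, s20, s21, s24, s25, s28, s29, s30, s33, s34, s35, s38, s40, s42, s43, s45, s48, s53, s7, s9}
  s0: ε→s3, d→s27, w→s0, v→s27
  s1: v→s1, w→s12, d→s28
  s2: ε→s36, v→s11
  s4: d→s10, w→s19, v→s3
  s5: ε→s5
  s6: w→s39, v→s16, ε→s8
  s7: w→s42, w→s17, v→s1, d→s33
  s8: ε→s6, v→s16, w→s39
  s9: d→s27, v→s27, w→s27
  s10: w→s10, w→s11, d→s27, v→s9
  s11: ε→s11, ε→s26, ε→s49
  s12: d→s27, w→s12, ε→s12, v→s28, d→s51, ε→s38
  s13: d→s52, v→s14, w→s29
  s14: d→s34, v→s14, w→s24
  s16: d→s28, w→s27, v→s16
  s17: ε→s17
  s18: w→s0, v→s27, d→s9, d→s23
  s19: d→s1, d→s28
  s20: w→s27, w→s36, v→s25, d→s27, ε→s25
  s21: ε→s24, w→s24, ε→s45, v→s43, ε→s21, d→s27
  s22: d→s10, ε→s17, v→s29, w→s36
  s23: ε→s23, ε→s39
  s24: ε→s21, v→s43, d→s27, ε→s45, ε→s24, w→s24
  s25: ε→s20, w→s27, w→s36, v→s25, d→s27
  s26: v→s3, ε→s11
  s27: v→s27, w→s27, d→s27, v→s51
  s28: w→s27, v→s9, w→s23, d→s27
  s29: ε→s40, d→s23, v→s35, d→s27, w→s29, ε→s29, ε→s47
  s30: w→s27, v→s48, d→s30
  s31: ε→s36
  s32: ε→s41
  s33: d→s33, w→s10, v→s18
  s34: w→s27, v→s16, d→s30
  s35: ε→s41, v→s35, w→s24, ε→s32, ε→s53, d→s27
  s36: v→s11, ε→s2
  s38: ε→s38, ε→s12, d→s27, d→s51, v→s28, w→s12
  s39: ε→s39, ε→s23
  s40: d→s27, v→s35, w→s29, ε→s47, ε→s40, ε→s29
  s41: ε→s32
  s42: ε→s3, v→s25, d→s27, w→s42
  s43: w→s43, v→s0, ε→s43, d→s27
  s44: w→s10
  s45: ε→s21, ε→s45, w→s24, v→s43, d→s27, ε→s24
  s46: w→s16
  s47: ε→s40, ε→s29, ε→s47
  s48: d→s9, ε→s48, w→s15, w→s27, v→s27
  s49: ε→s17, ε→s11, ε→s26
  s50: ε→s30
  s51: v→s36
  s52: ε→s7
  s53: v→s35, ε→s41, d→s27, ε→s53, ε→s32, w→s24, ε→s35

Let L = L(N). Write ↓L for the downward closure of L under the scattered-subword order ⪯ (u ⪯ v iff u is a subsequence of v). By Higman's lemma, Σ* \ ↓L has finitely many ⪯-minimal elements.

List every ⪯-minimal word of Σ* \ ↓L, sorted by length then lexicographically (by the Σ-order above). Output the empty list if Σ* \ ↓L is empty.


A = [wd, vdw, dvdd, ddvv, dwvw, vwvvv].

|Q|=54, |F|=27, |δ|=171 (58 ε).
min D↑ (22 st, q0=0, F={10}): 0:v→1,d→2,w→3 1:v→1,d→4,w→5 2:v→6,d→7,w→8 3:v→9,d→10,w→3 4:v→11,d→12,w→10 5:v→13,d→10,w→5 6:v→6,d→14,w→15 7:v→16,d→7,w→17 8:v→18,d→10,w→8 9:v→9,d→10,w→5 10:v→10,d→10,w→10 11:v→11,d→14,w→10 12:v→19,d→12,w→10 13:v→20,d→10,w→13 14:v→21,d→10,w→10 15:v→14,d→10,w→15 16:v→10,d→21,w→20 17:v→21,d→10,w→17 18:v→18,d→10,w→10 19:v→10,d→21,w→10 20:v→10,d→10,w→20 21:v→10,d→10,w→10 [Hopcroft].
'wd': |S_i|=[43, 32, 11] end={s11,s17,s2,s23,s26,s27,s3,s36,s39,s49,s51} — reject; 2/2 del acc.
'vdw': N↓-sim [43, 34, 18, 12] end={s11,s15,s17,s2,s23,s26,s27,s3,s36,s39,s49,s51} ∉↓L; 3/3 del acc.
'dvdd': |S_i|=[43, 30, 23, 13, 9] end={s11,s17,s2,s26,s27,s3,s36,s49,s51} — reject; 4/4 single-dels accept.
'ddvv': run [43, 30, 20, 16, 9] end={s11,s17,s2,s26,s27,s3,s36,s49,s51} — reject; 4/4 del acc.
'dwvw': run [43, 30, 21, 15, 11] end={s11,s17,s2,s23,s26,s27,s3,s36,s39,s49,s51} ∉↓L; 4/4 deletions ∈↓L.
'vwvvv': run [43, 34, 21, 15, 11, 9] end={s11,s17,s2,s26,s27,s3,s36,s49,s51} — reject; 5/5 single-dels accept.
6 words, ⪯-incomp.


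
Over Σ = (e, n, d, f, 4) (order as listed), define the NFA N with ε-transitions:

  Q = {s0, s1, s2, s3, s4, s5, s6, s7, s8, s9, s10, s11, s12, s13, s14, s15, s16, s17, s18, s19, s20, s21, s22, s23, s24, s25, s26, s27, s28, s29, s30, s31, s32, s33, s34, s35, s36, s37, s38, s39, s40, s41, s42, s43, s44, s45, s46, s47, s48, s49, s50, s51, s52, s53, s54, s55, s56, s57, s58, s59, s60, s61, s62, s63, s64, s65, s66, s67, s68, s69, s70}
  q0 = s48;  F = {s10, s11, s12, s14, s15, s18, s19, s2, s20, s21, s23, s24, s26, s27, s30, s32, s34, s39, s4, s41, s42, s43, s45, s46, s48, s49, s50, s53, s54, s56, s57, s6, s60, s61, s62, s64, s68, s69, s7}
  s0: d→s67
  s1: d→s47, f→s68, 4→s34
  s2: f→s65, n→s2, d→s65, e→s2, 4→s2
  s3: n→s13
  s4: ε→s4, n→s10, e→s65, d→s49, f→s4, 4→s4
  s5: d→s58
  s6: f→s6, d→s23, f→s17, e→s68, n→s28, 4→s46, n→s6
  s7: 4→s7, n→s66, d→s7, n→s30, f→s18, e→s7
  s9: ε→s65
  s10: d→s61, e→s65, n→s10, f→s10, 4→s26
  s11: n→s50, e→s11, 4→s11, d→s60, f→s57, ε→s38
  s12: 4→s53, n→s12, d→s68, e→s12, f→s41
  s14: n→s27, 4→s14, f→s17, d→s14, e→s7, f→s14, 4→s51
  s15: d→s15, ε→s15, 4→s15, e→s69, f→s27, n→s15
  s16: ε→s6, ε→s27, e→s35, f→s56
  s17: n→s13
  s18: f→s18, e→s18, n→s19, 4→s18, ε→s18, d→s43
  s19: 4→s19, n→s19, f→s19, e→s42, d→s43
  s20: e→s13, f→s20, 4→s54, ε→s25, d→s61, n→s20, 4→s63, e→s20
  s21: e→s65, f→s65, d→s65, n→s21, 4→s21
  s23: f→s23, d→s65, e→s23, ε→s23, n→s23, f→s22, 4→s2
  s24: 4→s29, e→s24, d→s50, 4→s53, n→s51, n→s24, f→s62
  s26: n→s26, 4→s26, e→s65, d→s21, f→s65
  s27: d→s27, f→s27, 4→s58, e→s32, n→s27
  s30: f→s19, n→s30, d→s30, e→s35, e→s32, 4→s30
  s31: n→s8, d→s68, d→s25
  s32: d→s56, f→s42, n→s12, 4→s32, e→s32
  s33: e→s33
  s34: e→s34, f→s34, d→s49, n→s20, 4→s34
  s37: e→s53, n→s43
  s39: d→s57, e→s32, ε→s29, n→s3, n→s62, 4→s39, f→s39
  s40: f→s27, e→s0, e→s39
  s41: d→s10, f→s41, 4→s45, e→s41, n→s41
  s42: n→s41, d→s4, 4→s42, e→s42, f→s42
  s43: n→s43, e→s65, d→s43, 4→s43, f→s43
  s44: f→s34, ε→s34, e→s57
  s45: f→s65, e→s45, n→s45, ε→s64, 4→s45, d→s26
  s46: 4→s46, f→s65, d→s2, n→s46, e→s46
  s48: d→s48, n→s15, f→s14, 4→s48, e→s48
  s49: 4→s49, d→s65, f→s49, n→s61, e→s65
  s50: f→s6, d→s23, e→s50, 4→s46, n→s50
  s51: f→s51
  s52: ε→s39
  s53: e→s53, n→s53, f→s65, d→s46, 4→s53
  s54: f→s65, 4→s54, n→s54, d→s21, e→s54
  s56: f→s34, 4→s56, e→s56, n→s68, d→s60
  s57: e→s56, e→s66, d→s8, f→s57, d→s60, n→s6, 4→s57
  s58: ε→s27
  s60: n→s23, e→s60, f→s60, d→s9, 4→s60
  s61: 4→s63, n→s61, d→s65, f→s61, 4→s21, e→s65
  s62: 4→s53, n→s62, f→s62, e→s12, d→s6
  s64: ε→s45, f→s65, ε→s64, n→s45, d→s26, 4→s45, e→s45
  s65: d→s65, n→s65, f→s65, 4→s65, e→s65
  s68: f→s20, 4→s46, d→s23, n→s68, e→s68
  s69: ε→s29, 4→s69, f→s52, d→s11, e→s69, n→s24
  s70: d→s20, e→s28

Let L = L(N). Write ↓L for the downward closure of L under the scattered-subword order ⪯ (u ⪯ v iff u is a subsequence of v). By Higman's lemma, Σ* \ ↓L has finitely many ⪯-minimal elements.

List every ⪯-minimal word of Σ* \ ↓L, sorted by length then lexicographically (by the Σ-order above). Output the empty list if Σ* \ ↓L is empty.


A = [nen4f, neddd, fefde].

|Q|=71, |F|=39, |δ|=255 (17 ε).
min D↑ (39 st, q0=0, F={25}): 0:e→0,n→1,d→0,f→2,4→0 1:e→3,n→1,d→1,f→4,4→1 2:e→5,n→4,d→2,f→2,4→2 3:e→3,n→6,d→7,f→8,4→3 4:e→9,n→4,d→4,f→4,4→4 5:e→5,n→10,d→5,f→11,4→5 6:e→6,n→6,d→12,f→13,4→14 7:e→7,n→12,d→15,f→16,4→7 8:e→9,n→13,d→16,f→8,4→8 9:e→9,n→17,d→18,f→19,4→9 10:e→9,n→10,d→10,f→20,4→10 11:e→11,n→20,d→21,f→11,4→11 12:e→12,n→12,d→22,f→23,4→24 13:e→17,n→13,d→23,f→13,4→14 14:e→14,n→14,d→24,f→25,4→14 15:e→15,n→22,d→25,f→15,4→15 16:e→18,n→23,d→15,f→16,4→16 17:e→17,n→17,d→26,f→27,4→14 18:e→18,n→26,d→15,f→28,4→18 19:e→19,n→27,d→29,f→19,4→19 20:e→19,n→20,d→21,f→20,4→20 21:e→25,n→21,d→21,f→21,4→21 22:e→22,n→22,d→25,f→22,4→30 23:e→26,n→23,d→22,f→23,4→24 24:e→24,n→24,d→30,f→25,4→24 25:e→25,n→25,d→25,f→25,4→25 26:e→26,n→26,d→22,f→31,4→24 27:e→27,n→27,d→32,f→27,4→33 28:e→28,n→31,d→34,f→28,4→28 29:e→25,n→32,d→34,f→29,4→29 30:e→30,n→30,d→25,f→25,4→30 31:e→31,n→31,d→35,f→31,4→36 32:e→25,n→32,d→35,f→32,4→37 33:e→33,n→33,d→37,f→25,4→33 34:e→25,n→35,d→25,f→34,4→34 35:e→25,n→35,d→25,f→35,4→38 36:e→36,n→36,d→38,f→25,4→36 37:e→25,n→37,d→38,f→25,4→37 38:e→25,n→38,d→25,f→25,4→38.
'nen4f': N↓-sim [56, 52, 46, 29, 11, 1] end={s65} — reject; 5/5 single-dels accept.
'neddd': N↓-sim [56, 52, 46, 30, 11, 2] end={s65,s9} rej; 5/5 deletions ∈↓L.
'fefde': run [56, 49, 35, 25, 10, 1] end={s65} ∉↓L; 5/5 deletions ∈↓L.
3 words, ⪯-incomp.


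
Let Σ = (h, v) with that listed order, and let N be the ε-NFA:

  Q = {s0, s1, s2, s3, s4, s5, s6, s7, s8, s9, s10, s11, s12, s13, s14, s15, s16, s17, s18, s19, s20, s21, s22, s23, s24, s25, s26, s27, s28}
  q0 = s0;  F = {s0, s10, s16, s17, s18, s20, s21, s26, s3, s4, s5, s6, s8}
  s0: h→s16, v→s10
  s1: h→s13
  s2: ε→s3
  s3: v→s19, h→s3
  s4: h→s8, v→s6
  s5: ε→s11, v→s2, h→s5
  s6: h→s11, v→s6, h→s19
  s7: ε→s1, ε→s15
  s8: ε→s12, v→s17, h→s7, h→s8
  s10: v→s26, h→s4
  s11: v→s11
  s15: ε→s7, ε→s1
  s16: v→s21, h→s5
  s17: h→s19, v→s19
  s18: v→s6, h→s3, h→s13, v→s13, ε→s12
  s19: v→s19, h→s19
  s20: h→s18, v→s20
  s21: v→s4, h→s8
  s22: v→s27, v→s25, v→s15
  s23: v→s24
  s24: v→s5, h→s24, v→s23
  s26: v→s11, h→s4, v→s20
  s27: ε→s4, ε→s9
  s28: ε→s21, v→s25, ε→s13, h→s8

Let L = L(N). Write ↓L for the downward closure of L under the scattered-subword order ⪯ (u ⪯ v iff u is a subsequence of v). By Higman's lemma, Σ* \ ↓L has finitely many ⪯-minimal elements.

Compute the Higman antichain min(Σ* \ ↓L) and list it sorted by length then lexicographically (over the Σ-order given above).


Antichain: [hhvv, vhvh, hvvvh, vvvhhv].

|Q|=29, |F|=13, |δ|=56 (12 ε).
min D↑ (14 st, q0=0, F={11}): 0:h→1,v→2 1:h→3,v→4 2:h→5,v→6 3:h→3,v→7 4:h→8,v→5 5:h→8,v→9 6:h→5,v→10 7:h→7,v→11 8:h→8,v→12 9:h→11,v→9 10:h→13,v→10 11:h→11,v→11 12:h→11,v→11 13:h→7,v→9.
'hhvv': run [21, 17, 12, 5, 2] end={s11,s19} ∉↓L; 4/4 del acc.
'vhvh': run [21, 18, 13, 5, 2] end={s11,s19} — reject; 4/4 deletions ∈↓L.
'hvvvh': |S_i|=[21, 17, 14, 11, 4, 2] end={s11,s19} — reject; 5/5 single-dels accept.
'vvvhhv': N↓-sim [21, 18, 15, 9, 7, 4, 2] end={s11,s19} rej; 6/6 deletions ∈↓L.
4 obstructions.


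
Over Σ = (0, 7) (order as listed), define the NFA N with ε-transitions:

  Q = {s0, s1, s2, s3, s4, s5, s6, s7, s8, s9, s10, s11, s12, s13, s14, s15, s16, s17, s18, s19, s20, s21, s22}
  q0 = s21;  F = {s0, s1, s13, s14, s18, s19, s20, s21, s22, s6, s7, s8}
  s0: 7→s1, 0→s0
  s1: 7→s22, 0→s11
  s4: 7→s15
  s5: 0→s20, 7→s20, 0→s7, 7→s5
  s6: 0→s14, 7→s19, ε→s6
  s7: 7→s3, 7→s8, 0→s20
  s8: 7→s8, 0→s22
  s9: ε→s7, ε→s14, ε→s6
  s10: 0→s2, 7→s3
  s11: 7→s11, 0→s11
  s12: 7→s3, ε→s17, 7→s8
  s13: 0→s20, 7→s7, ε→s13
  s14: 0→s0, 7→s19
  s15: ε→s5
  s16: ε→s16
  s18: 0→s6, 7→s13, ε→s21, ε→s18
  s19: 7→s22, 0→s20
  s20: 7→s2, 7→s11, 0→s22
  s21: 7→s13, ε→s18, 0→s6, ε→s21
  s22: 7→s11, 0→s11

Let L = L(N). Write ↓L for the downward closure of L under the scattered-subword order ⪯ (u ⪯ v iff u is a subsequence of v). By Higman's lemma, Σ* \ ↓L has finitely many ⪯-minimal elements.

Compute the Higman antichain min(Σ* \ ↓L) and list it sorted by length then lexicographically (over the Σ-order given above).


min(Σ*\↓L) = [707, 0770, 0777, 7000, 00070, 77700].

|Q|=23, |F|=12, |δ|=49 (12 ε).
min D↑ (12 st, q0=0, F={9}): 0:0→1,7→2 1:0→3,7→4 2:0→5,7→6 3:0→7,7→4 4:0→5,7→8 5:0→8,7→9 6:0→5,7→10 7:0→7,7→11 8:0→9,7→9 9:0→9,7→9 10:0→8,7→10 11:0→9,7→8.
'707': |S_i|=[15, 10, 4, 2] end={s11,s2} — reject; 3/3 del acc.
'0770': N↓-sim [15, 9, 6, 3, 1] end={s11} ∉↓L; 4/4 del acc.
'0777': |S_i|=[15, 9, 6, 3, 1] end={s11} — reject; 4/4 single-dels accept.
'7000': |S_i|=[15, 10, 4, 2, 1] end={s11} ∉↓L; 4/4 del acc.
'00070': run [15, 9, 8, 6, 4, 1] end={s11} — reject; 5/5 single-dels accept.
'77700': run [15, 10, 7, 5, 2, 1] end={s11} — reject; 5/5 single-dels accept.
6 minimals (antichain).


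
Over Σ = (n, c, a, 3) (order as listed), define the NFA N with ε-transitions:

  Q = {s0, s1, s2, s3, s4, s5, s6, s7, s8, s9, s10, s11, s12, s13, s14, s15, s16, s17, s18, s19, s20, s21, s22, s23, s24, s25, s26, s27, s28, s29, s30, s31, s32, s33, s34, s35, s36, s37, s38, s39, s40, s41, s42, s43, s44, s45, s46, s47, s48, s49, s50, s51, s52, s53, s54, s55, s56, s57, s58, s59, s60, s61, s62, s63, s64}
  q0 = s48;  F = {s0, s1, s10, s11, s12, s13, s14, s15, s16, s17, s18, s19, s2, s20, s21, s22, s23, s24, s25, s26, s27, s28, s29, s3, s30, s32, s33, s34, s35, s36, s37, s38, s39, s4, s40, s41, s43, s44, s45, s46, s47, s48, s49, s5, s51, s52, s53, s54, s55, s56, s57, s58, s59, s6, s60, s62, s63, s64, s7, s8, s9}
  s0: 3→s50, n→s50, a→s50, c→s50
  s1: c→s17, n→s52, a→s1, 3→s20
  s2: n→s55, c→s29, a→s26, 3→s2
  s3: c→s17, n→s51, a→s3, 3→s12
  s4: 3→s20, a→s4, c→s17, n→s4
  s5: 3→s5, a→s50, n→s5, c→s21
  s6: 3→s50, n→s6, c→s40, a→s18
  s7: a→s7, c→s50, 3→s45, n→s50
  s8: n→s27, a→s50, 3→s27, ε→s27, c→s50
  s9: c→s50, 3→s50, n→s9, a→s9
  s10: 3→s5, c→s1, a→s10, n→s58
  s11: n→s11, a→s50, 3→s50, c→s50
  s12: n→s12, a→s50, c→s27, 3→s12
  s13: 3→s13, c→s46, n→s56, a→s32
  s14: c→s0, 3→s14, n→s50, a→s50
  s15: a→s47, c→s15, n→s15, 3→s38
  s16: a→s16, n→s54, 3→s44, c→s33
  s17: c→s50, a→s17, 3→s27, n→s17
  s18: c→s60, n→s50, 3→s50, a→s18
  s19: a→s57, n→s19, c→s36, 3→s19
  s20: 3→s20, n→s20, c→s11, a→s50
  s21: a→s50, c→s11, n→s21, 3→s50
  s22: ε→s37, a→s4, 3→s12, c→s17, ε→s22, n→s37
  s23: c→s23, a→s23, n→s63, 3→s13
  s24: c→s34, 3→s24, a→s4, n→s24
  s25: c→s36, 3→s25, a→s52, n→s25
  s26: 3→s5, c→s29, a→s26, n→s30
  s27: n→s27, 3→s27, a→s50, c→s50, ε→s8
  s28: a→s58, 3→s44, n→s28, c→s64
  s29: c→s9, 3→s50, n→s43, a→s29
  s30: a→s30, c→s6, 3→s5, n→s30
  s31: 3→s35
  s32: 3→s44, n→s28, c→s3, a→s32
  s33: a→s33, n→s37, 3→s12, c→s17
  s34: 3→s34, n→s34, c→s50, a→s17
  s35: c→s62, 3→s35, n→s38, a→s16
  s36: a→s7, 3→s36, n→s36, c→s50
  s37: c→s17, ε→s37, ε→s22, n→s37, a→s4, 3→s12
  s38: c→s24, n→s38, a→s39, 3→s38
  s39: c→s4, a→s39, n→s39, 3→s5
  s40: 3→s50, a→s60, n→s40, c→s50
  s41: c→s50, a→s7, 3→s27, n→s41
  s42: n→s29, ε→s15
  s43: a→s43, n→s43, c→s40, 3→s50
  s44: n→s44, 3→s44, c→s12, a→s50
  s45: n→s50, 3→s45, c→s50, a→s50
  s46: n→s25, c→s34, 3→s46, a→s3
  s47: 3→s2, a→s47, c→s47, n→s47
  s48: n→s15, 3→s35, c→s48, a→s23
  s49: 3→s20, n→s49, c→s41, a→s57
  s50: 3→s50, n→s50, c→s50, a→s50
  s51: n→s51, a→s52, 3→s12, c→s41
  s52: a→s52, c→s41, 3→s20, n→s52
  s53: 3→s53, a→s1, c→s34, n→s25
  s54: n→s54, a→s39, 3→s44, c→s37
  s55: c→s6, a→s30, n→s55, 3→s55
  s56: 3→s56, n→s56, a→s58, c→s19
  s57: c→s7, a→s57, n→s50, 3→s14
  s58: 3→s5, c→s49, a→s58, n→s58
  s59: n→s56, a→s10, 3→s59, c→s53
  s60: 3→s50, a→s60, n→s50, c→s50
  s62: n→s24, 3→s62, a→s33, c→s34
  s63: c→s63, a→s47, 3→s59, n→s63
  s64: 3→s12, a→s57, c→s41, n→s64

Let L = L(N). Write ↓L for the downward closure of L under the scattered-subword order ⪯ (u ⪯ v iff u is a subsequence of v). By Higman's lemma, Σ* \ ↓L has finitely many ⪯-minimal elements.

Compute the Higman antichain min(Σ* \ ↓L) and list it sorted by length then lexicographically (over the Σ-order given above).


Antichain: [3ccc, 3a3a, na3c3, a3ncan].

|Q|=65, |F|=61, |δ|=257 (7 ε).
min D↑ (60 st, q0=0, F={33}): 0:n→1,c→0,a→2,3→3 1:n→1,c→1,a→4,3→5 2:n→6,c→2,a→2,3→7 3:n→5,c→8,a→9,3→3 4:n→4,c→4,a→4,3→10 5:n→5,c→11,a→12,3→5 6:n→6,c→6,a→4,3→13 7:n→14,c→15,a→16,3→7 8:n→11,c→17,a→18,3→8 9:n→19,c→18,a→9,3→20 10:n→21,c→22,a→23,3→10 11:n→11,c→17,a→24,3→11 12:n→12,c→24,a→12,3→25 13:n→14,c→26,a→27,3→13 14:n→14,c→28,a→29,3→14 15:n→30,c→17,a→31,3→15 16:n→32,c→31,a→16,3→20 17:n→17,c→33,a→34,3→17 18:n→35,c→34,a→18,3→36 19:n→19,c→35,a→12,3→20 20:n→20,c→36,a→33,3→20 21:n→21,c→37,a→38,3→21 22:n→39,c→40,a→22,3→33 23:n→38,c→22,a→23,3→25 24:n→24,c→34,a→24,3→41 25:n→25,c→42,a→33,3→25 26:n→30,c→17,a→43,3→26 27:n→29,c→43,a→27,3→25 28:n→28,c→44,a→45,3→28 29:n→29,c→46,a→29,3→25 30:n→30,c→44,a→47,3→30 31:n→48,c→34,a→31,3→36 32:n→32,c→49,a→29,3→20 33:n→33,c→33,a→33,3→33 34:n→34,c→33,a→34,3→50 35:n→35,c→34,a→24,3→36 36:n→36,c→50,a→33,3→36 37:n→37,c→51,a→52,3→33 38:n→38,c→37,a→38,3→25 39:n→39,c→51,a→39,3→33 40:n→40,c→33,a→40,3→33 41:n→41,c→53,a→33,3→41 42:n→42,c→53,a→33,3→33 43:n→47,c→34,a→43,3→41 44:n→44,c→33,a→54,3→44 45:n→33,c→54,a→45,3→55 46:n→46,c→56,a→45,3→41 47:n→47,c→56,a→47,3→41 48:n→48,c→56,a→47,3→36 49:n→49,c→56,a→45,3→36 50:n→50,c→33,a→33,3→50 51:n→51,c→33,a→57,3→33 52:n→33,c→57,a→52,3→33 53:n→53,c→33,a→33,3→33 54:n→33,c→33,a→54,3→58 55:n→33,c→59,a→33,3→55 56:n→56,c→33,a→54,3→50 57:n→33,c→33,a→57,3→33 58:n→33,c→33,a→33,3→58 59:n→33,c→33,a→33,3→33.
'3ccc': |S_i|=[62, 57, 39, 14, 1] end={s50} rej; 4/4 single-dels accept.
'3a3a': run [62, 57, 42, 12, 1] end={s50} ∉↓L; 4/4 single-dels accept.
'na3c3': N↓-sim [62, 52, 33, 21, 11, 1] end={s50} — reject; 5/5 deletions ∈↓L.
'a3ncan': |S_i|=[62, 56, 46, 35, 21, 8, 1] end={s50} — reject; 6/6 deletions ∈↓L.
4 obstructions.


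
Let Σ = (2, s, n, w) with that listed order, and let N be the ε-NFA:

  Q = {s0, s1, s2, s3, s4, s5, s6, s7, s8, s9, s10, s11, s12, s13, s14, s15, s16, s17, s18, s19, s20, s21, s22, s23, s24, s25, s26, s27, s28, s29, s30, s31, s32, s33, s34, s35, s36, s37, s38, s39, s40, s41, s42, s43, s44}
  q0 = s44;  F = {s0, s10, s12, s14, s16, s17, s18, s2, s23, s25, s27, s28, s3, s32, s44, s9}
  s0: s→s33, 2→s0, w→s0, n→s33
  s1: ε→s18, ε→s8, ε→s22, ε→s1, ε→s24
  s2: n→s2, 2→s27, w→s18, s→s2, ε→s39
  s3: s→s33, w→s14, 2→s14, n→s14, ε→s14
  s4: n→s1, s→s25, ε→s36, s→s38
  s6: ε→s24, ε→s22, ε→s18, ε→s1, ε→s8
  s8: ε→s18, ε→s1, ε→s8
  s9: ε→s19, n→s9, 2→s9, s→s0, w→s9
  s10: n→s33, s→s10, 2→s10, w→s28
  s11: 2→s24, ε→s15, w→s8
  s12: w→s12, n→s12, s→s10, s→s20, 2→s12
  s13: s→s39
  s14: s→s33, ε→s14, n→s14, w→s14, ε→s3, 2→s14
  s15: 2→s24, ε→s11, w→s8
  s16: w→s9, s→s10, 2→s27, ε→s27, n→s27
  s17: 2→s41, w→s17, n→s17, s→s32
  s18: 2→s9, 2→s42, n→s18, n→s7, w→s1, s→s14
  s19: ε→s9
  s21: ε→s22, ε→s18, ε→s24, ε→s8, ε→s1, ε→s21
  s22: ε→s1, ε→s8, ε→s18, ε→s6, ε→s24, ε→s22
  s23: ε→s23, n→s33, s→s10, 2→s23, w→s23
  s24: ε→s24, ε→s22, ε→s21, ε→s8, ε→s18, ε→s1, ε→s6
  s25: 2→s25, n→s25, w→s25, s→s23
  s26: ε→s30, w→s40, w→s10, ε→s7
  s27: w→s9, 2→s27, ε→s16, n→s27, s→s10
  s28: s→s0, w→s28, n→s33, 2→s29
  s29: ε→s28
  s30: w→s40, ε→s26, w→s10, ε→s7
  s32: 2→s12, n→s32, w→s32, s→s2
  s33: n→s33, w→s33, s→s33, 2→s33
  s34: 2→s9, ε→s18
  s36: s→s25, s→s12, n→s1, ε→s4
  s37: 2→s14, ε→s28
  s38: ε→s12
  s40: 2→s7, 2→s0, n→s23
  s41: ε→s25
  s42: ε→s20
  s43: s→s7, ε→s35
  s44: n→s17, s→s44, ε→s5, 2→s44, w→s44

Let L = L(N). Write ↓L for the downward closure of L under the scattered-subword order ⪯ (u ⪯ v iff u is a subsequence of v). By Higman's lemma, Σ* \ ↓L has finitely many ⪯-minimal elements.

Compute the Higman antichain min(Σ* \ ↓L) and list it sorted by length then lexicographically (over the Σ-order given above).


A = [n2sn, nsswss].

|Q|=45, |F|=16, |δ|=149 (57 ε).
min D↑ (15 st, q0=0, F={8}): 0:2→0,s→0,n→1,w→0 1:2→2,s→3,n→1,w→1 2:2→2,s→4,n→2,w→2 3:2→5,s→6,n→3,w→3 4:2→4,s→7,n→8,w→4 5:2→5,s→7,n→5,w→5 6:2→9,s→6,n→6,w→10 7:2→7,s→7,n→8,w→11 8:2→8,s→8,n→8,w→8 9:2→9,s→7,n→9,w→12 10:2→12,s→13,n→10,w→10 11:2→11,s→14,n→8,w→11 12:2→12,s→14,n→12,w→12 13:2→13,s→8,n→13,w→13 14:2→14,s→8,n→8,w→14 (ε-aug+det+¬).
'n2sn': |S_i|=[31, 29, 17, 7, 1] end={s33} ∉↓L; 4/4 single-dels accept.
'nsswss': run [31, 29, 26, 23, 18, 4, 1] end={s33} rej; 6/6 del acc.
2 obstructions.


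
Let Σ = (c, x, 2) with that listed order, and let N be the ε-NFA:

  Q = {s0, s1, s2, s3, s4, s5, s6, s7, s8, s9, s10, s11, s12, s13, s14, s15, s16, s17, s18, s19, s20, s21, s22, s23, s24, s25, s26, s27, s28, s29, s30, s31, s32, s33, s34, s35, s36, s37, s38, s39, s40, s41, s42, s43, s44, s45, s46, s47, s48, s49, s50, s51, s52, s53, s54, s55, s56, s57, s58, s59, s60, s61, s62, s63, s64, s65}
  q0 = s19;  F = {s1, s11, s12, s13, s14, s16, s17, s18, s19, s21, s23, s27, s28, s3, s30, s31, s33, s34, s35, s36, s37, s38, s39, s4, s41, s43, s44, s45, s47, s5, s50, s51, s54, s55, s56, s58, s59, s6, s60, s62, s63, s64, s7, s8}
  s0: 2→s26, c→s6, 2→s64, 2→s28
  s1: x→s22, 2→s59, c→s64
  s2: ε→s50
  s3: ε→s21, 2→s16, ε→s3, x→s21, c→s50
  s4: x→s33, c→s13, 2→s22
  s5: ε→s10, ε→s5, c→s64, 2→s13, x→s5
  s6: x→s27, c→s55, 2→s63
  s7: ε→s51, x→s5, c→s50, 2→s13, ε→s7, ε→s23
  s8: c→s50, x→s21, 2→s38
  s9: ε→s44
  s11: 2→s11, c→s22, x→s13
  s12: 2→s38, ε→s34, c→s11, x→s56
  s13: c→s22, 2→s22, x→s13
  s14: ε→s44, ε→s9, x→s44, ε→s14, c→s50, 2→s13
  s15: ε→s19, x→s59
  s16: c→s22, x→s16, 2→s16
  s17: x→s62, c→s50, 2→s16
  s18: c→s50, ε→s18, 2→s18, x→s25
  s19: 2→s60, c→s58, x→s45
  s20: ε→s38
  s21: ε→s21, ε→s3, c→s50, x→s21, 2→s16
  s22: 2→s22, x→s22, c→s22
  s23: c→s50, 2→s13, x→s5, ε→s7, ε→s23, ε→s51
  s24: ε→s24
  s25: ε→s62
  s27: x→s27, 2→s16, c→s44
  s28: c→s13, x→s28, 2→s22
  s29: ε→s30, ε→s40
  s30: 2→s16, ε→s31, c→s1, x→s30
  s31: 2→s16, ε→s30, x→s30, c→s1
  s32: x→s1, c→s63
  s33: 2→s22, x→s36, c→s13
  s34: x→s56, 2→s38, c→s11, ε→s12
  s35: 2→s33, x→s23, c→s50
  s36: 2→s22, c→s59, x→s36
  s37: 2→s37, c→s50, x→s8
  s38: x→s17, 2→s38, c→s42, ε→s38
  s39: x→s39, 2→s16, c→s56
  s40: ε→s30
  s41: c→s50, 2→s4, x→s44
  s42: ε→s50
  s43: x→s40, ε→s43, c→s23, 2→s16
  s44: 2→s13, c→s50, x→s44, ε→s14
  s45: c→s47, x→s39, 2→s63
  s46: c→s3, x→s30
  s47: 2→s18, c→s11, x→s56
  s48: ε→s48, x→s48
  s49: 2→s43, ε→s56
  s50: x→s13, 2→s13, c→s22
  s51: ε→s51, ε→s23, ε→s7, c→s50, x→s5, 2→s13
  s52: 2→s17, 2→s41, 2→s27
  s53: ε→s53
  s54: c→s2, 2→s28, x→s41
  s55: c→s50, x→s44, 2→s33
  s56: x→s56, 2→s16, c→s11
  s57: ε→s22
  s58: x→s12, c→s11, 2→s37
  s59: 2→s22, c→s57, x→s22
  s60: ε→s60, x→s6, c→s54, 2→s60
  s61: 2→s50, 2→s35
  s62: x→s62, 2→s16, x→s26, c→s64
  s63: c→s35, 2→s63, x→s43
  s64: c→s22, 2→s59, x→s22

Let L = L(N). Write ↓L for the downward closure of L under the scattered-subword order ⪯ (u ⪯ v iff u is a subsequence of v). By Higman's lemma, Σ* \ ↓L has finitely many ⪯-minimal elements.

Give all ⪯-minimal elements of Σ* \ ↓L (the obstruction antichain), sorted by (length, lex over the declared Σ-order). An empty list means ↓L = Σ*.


Antichain: [ccc, ccx2, xx2c, 2c22, xc2xcx, x2xxcx].

|Q|=66, |F|=44, |δ|=193 (41 ε).
min D↑ (39 st, q0=0, F={12}): 0:c→1,x→2,2→3 1:c→4,x→5,2→6 2:c→7,x→8,2→9 3:c→10,x→11,2→3 4:c→12,x→13,2→4 5:c→4,x→14,2→15 6:c→16,x→17,2→6 7:c→4,x→14,2→18 8:c→14,x→8,2→19 9:c→20,x→21,2→9 10:c→16,x→22,2→23 11:c→24,x→25,2→9 12:c→12,x→12,2→12 13:c→12,x→13,2→12 14:c→4,x→14,2→19 15:c→16,x→26,2→15 16:c→12,x→13,2→13 17:c→16,x→27,2→15 18:c→16,x→28,2→18 19:c→12,x→19,2→19 20:c→16,x→29,2→30 21:c→29,x→31,2→19 22:c→16,x→32,2→33 23:c→13,x→23,2→12 24:c→16,x→32,2→30 25:c→32,x→25,2→19 26:c→16,x→28,2→19 27:c→16,x→27,2→19 28:c→34,x→28,2→19 29:c→16,x→35,2→13 30:c→13,x→36,2→12 31:c→37,x→31,2→19 32:c→16,x→32,2→13 33:c→13,x→30,2→12 34:c→12,x→12,2→38 35:c→34,x→35,2→13 36:c→38,x→36,2→12 37:c→34,x→12,2→38 38:c→12,x→12,2→12 (ε-aug+det+¬).
'ccc': N↓-sim [53, 42, 9, 2] end={s22,s57} rej; 3/3 single-dels accept.
'ccx2': N↓-sim [53, 42, 9, 2, 1] end={s22} — reject; 4/4 single-dels accept.
'xx2c': |S_i|=[53, 47, 33, 6, 2] end={s22,s57} ∉↓L; 4/4 single-dels accept.
'2c22': |S_i|=[53, 45, 25, 8, 1] end={s22} — reject; 4/4 del acc.
'xc2xcx': |S_i|=[53, 47, 28, 14, 10, 4, 1] end={s22} rej; 6/6 single-dels accept.
'x2xxcx': |S_i|=[53, 47, 30, 23, 15, 5, 1] end={s22} ∉↓L; 6/6 del acc.
6 words, ⪯-incomp.


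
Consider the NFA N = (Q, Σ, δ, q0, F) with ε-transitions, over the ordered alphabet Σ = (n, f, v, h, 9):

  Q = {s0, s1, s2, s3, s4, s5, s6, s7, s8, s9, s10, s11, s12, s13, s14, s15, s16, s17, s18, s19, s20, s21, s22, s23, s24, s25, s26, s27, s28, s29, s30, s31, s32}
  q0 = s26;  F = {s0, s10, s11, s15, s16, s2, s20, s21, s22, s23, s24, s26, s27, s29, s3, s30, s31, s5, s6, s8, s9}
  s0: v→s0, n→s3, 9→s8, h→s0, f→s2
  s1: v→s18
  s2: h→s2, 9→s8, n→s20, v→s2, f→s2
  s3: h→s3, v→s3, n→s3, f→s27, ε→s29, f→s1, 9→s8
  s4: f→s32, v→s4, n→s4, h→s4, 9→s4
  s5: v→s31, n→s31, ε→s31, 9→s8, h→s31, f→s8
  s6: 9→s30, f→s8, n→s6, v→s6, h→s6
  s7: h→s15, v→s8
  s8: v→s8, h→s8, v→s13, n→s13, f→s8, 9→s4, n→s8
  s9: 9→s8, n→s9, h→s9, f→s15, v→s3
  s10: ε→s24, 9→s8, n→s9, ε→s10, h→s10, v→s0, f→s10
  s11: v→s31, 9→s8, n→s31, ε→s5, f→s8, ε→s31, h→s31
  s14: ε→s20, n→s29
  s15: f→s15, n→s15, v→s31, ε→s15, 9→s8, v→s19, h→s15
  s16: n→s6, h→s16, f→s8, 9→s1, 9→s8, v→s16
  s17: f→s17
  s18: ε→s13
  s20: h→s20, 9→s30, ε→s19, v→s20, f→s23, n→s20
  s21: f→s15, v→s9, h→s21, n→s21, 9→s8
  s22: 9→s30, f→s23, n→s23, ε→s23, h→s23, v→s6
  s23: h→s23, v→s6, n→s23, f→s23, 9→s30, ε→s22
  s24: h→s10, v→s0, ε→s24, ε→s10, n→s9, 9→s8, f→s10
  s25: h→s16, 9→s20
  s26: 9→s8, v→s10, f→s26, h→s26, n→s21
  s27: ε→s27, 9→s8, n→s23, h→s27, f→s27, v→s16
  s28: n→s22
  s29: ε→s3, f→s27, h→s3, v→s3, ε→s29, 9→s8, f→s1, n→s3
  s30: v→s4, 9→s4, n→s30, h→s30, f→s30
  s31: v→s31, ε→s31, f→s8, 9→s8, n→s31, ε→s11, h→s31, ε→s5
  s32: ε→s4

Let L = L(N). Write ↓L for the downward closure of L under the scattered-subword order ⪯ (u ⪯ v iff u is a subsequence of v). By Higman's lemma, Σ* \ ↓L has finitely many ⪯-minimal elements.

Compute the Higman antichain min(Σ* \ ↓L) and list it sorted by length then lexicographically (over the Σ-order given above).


Antichain: [99, nfvf9, vvfn9v].

|Q|=33, |F|=21, |δ|=145 (21 ε).
min D↑ (17 st, q0=0, F={7}): 0:n→1,f→0,v→2,h→0,9→3 1:n→1,f→4,v→5,h→1,9→3 2:n→5,f→2,v→6,h→2,9→3 3:n→3,f→3,v→3,h→3,9→7 4:n→4,f→4,v→8,h→4,9→3 5:n→5,f→4,v→9,h→5,9→3 6:n→9,f→10,v→6,h→6,9→3 7:n→7,f→7,v→7,h→7,9→7 8:n→8,f→3,v→8,h→8,9→3 9:n→9,f→11,v→9,h→9,9→3 10:n→12,f→10,v→10,h→10,9→3 11:n→13,f→11,v→14,h→11,9→3 12:n→12,f→13,v→12,h→12,9→15 13:n→13,f→13,v→16,h→13,9→15 14:n→16,f→3,v→14,h→14,9→3 15:n→15,f→15,v→7,h→15,9→7 16:n→16,f→3,v→16,h→16,9→15 (ε-aug+det+¬).
'99': |S_i|=[27, 7, 2] end={s32,s4} — reject; 2/2 del acc.
'nfvf9': |S_i|=[27, 22, 17, 13, 5, 2] end={s32,s4} — reject; 5/5 single-dels accept.
'vvfn9v': run [27, 25, 21, 15, 10, 3, 2] end={s32,s4} ∉↓L; 6/6 deletions ∈↓L.
3 minimals (antichain).
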